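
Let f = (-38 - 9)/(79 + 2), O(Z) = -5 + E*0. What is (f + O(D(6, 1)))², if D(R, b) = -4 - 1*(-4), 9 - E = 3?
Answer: 204304/6561 ≈ 31.139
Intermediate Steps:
E = 6 (E = 9 - 1*3 = 9 - 3 = 6)
D(R, b) = 0 (D(R, b) = -4 + 4 = 0)
O(Z) = -5 (O(Z) = -5 + 6*0 = -5 + 0 = -5)
f = -47/81 ≈ -0.58025
(f + O(D(6, 1)))² = (-47/81 - 5)² = (-452/81)² = 204304/6561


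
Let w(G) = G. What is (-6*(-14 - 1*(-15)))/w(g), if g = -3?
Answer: 2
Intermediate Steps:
(-6*(-14 - 1*(-15)))/w(g) = -6*(-14 - 1*(-15))/(-3) = -6*(-14 + 15)*(-1/3) = -6*1*(-1/3) = -6*(-1/3) = 2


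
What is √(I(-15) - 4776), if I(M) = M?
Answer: I*√4791 ≈ 69.217*I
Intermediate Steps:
√(I(-15) - 4776) = √(-15 - 4776) = √(-4791) = I*√4791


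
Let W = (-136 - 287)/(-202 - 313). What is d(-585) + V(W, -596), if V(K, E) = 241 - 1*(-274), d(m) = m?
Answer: -70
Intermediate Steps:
W = 423/515 (W = -423/(-515) = -423*(-1/515) = 423/515 ≈ 0.82136)
V(K, E) = 515 (V(K, E) = 241 + 274 = 515)
d(-585) + V(W, -596) = -585 + 515 = -70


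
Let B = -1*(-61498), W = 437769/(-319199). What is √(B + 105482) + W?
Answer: -437769/319199 + 22*√345 ≈ 407.26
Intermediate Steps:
W = -437769/319199 (W = 437769*(-1/319199) = -437769/319199 ≈ -1.3715)
B = 61498
√(B + 105482) + W = √(61498 + 105482) - 437769/319199 = √166980 - 437769/319199 = 22*√345 - 437769/319199 = -437769/319199 + 22*√345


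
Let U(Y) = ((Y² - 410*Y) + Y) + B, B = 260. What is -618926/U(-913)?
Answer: -309463/603623 ≈ -0.51268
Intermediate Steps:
U(Y) = 260 + Y² - 409*Y (U(Y) = ((Y² - 410*Y) + Y) + 260 = (Y² - 409*Y) + 260 = 260 + Y² - 409*Y)
-618926/U(-913) = -618926/(260 + (-913)² - 409*(-913)) = -618926/(260 + 833569 + 373417) = -618926/1207246 = -618926*1/1207246 = -309463/603623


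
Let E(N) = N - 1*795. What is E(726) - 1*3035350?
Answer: -3035419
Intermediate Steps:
E(N) = -795 + N (E(N) = N - 795 = -795 + N)
E(726) - 1*3035350 = (-795 + 726) - 1*3035350 = -69 - 3035350 = -3035419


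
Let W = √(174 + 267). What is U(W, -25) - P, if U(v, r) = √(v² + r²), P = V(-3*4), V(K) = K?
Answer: 12 + √1066 ≈ 44.650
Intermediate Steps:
P = -12 (P = -3*4 = -12)
W = 21 (W = √441 = 21)
U(v, r) = √(r² + v²)
U(W, -25) - P = √((-25)² + 21²) - 1*(-12) = √(625 + 441) + 12 = √1066 + 12 = 12 + √1066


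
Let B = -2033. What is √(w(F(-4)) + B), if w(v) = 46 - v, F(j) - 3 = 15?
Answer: I*√2005 ≈ 44.777*I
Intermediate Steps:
F(j) = 18 (F(j) = 3 + 15 = 18)
√(w(F(-4)) + B) = √((46 - 1*18) - 2033) = √((46 - 18) - 2033) = √(28 - 2033) = √(-2005) = I*√2005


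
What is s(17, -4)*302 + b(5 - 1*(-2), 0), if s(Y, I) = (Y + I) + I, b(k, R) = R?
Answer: 2718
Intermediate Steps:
s(Y, I) = Y + 2*I (s(Y, I) = (I + Y) + I = Y + 2*I)
s(17, -4)*302 + b(5 - 1*(-2), 0) = (17 + 2*(-4))*302 + 0 = (17 - 8)*302 + 0 = 9*302 + 0 = 2718 + 0 = 2718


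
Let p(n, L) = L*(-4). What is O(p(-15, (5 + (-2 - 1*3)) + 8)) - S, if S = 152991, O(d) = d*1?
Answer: -153023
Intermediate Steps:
p(n, L) = -4*L
O(d) = d
O(p(-15, (5 + (-2 - 1*3)) + 8)) - S = -4*((5 + (-2 - 1*3)) + 8) - 1*152991 = -4*((5 + (-2 - 3)) + 8) - 152991 = -4*((5 - 5) + 8) - 152991 = -4*(0 + 8) - 152991 = -4*8 - 152991 = -32 - 152991 = -153023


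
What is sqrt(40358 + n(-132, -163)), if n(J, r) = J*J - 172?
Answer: sqrt(57610) ≈ 240.02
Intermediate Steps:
n(J, r) = -172 + J**2 (n(J, r) = J**2 - 172 = -172 + J**2)
sqrt(40358 + n(-132, -163)) = sqrt(40358 + (-172 + (-132)**2)) = sqrt(40358 + (-172 + 17424)) = sqrt(40358 + 17252) = sqrt(57610)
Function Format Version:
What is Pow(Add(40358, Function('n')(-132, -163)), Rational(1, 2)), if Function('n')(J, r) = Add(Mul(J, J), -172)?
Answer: Pow(57610, Rational(1, 2)) ≈ 240.02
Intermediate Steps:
Function('n')(J, r) = Add(-172, Pow(J, 2)) (Function('n')(J, r) = Add(Pow(J, 2), -172) = Add(-172, Pow(J, 2)))
Pow(Add(40358, Function('n')(-132, -163)), Rational(1, 2)) = Pow(Add(40358, Add(-172, Pow(-132, 2))), Rational(1, 2)) = Pow(Add(40358, Add(-172, 17424)), Rational(1, 2)) = Pow(Add(40358, 17252), Rational(1, 2)) = Pow(57610, Rational(1, 2))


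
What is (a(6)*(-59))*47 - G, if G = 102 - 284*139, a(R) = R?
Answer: 22736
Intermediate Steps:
G = -39374 (G = 102 - 39476 = -39374)
(a(6)*(-59))*47 - G = (6*(-59))*47 - 1*(-39374) = -354*47 + 39374 = -16638 + 39374 = 22736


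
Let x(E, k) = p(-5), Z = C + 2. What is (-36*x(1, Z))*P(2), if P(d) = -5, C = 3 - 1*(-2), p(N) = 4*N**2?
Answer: 18000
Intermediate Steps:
C = 5 (C = 3 + 2 = 5)
Z = 7 (Z = 5 + 2 = 7)
x(E, k) = 100 (x(E, k) = 4*(-5)**2 = 4*25 = 100)
(-36*x(1, Z))*P(2) = -36*100*(-5) = -3600*(-5) = 18000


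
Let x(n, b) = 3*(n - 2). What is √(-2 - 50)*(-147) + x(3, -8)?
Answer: 3 - 294*I*√13 ≈ 3.0 - 1060.0*I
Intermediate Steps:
x(n, b) = -6 + 3*n (x(n, b) = 3*(-2 + n) = -6 + 3*n)
√(-2 - 50)*(-147) + x(3, -8) = √(-2 - 50)*(-147) + (-6 + 3*3) = √(-52)*(-147) + (-6 + 9) = (2*I*√13)*(-147) + 3 = -294*I*√13 + 3 = 3 - 294*I*√13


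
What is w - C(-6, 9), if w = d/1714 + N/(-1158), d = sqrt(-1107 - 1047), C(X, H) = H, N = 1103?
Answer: -11525/1158 + I*sqrt(2154)/1714 ≈ -9.9525 + 0.027078*I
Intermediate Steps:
d = I*sqrt(2154) (d = sqrt(-2154) = I*sqrt(2154) ≈ 46.411*I)
w = -1103/1158 + I*sqrt(2154)/1714 (w = (I*sqrt(2154))/1714 + 1103/(-1158) = (I*sqrt(2154))*(1/1714) + 1103*(-1/1158) = I*sqrt(2154)/1714 - 1103/1158 = -1103/1158 + I*sqrt(2154)/1714 ≈ -0.9525 + 0.027078*I)
w - C(-6, 9) = (-1103/1158 + I*sqrt(2154)/1714) - 1*9 = (-1103/1158 + I*sqrt(2154)/1714) - 9 = -11525/1158 + I*sqrt(2154)/1714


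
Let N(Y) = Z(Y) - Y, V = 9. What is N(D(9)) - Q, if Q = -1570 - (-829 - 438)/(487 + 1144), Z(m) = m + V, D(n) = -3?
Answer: 367726/233 ≈ 1578.2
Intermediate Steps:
Z(m) = 9 + m (Z(m) = m + 9 = 9 + m)
N(Y) = 9 (N(Y) = (9 + Y) - Y = 9)
Q = -365629/233 (Q = -1570 - (-1267)/1631 = -1570 - 1*(-181/233) = -1570 + 181/233 = -365629/233 ≈ -1569.2)
N(D(9)) - Q = 9 - 1*(-365629/233) = 9 + 365629/233 = 367726/233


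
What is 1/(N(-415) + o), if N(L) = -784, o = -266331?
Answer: -1/267115 ≈ -3.7437e-6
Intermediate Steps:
1/(N(-415) + o) = 1/(-784 - 266331) = 1/(-267115) = -1/267115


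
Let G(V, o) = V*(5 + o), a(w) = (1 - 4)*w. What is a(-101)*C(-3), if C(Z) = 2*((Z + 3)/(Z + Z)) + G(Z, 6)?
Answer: -9999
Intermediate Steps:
a(w) = -3*w
C(Z) = 11*Z + (3 + Z)/Z (C(Z) = 2*((Z + 3)/(Z + Z)) + Z*(5 + 6) = 2*((3 + Z)/((2*Z))) + Z*11 = 2*((3 + Z)*(1/(2*Z))) + 11*Z = 2*((3 + Z)/(2*Z)) + 11*Z = (3 + Z)/Z + 11*Z = 11*Z + (3 + Z)/Z)
a(-101)*C(-3) = (-3*(-101))*(1 + 3/(-3) + 11*(-3)) = 303*(1 + 3*(-⅓) - 33) = 303*(1 - 1 - 33) = 303*(-33) = -9999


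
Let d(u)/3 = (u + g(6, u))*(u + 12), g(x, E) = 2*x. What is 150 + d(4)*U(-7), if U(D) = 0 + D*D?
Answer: 37782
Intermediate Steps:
d(u) = 3*(12 + u)² (d(u) = 3*((u + 2*6)*(u + 12)) = 3*((u + 12)*(12 + u)) = 3*((12 + u)*(12 + u)) = 3*(12 + u)²)
U(D) = D² (U(D) = 0 + D² = D²)
150 + d(4)*U(-7) = 150 + (432 + 3*4² + 72*4)*(-7)² = 150 + (432 + 3*16 + 288)*49 = 150 + (432 + 48 + 288)*49 = 150 + 768*49 = 150 + 37632 = 37782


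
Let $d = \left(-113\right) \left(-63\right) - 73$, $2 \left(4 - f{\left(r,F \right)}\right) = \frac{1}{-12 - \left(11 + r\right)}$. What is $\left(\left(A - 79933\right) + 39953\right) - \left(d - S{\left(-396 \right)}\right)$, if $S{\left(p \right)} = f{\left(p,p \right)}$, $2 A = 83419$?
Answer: $- \frac{1981563}{373} \approx -5312.5$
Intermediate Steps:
$A = \frac{83419}{2}$ ($A = \frac{1}{2} \cdot 83419 = \frac{83419}{2} \approx 41710.0$)
$f{\left(r,F \right)} = 4 - \frac{1}{2 \left(-23 - r\right)}$ ($f{\left(r,F \right)} = 4 - \frac{1}{2 \left(-12 - \left(11 + r\right)\right)} = 4 - \frac{1}{2 \left(-23 - r\right)}$)
$d = 7046$ ($d = 7119 - 73 = 7046$)
$S{\left(p \right)} = \frac{185 + 8 p}{2 \left(23 + p\right)}$
$\left(\left(A - 79933\right) + 39953\right) - \left(d - S{\left(-396 \right)}\right) = \left(\left(\frac{83419}{2} - 79933\right) + 39953\right) - \left(7046 - \frac{185 + 8 \left(-396\right)}{2 \left(23 - 396\right)}\right) = \left(- \frac{76447}{2} + 39953\right) - \left(7046 - \frac{185 - 3168}{2 \left(-373\right)}\right) = \frac{3459}{2} - \left(7046 - \frac{1}{2} \left(- \frac{1}{373}\right) \left(-2983\right)\right) = \frac{3459}{2} - \left(7046 - \frac{2983}{746}\right) = \frac{3459}{2} - \frac{5253333}{746} = - \frac{1981563}{373}$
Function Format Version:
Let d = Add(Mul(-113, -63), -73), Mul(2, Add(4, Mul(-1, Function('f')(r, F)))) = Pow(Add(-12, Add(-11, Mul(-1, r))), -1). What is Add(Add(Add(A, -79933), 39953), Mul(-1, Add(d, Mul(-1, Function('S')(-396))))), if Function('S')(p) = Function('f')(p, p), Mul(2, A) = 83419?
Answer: Rational(-1981563, 373) ≈ -5312.5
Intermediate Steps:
A = Rational(83419, 2) (A = Mul(Rational(1, 2), 83419) = Rational(83419, 2) ≈ 41710.)
Function('f')(r, F) = Add(4, Mul(Rational(-1, 2), Pow(Add(-23, Mul(-1, r)), -1))) (Function('f')(r, F) = Add(4, Mul(Rational(-1, 2), Pow(Add(-12, Add(-11, Mul(-1, r))), -1))) = Add(4, Mul(Rational(-1, 2), Pow(Add(-23, Mul(-1, r)), -1))))
d = 7046 (d = Add(7119, -73) = 7046)
Function('S')(p) = Mul(Rational(1, 2), Pow(Add(23, p), -1), Add(185, Mul(8, p)))
Add(Add(Add(A, -79933), 39953), Mul(-1, Add(d, Mul(-1, Function('S')(-396))))) = Add(Add(Add(Rational(83419, 2), -79933), 39953), Mul(-1, Add(7046, Mul(-1, Mul(Rational(1, 2), Pow(Add(23, -396), -1), Add(185, Mul(8, -396))))))) = Add(Add(Rational(-76447, 2), 39953), Mul(-1, Add(7046, Mul(-1, Mul(Rational(1, 2), Pow(-373, -1), Add(185, -3168)))))) = Add(Rational(3459, 2), Mul(-1, Add(7046, Mul(-1, Mul(Rational(1, 2), Rational(-1, 373), -2983))))) = Add(Rational(3459, 2), Mul(-1, Add(7046, Mul(-1, Rational(2983, 746))))) = Add(Rational(3459, 2), Mul(-1, Add(7046, Rational(-2983, 746)))) = Add(Rational(3459, 2), Mul(-1, Rational(5253333, 746))) = Add(Rational(3459, 2), Rational(-5253333, 746)) = Rational(-1981563, 373)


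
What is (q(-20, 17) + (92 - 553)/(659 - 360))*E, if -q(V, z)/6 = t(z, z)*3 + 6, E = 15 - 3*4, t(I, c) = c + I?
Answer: -582639/299 ≈ -1948.6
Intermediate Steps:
t(I, c) = I + c
E = 3 (E = 15 - 12 = 3)
q(V, z) = -36 - 36*z (q(V, z) = -6*((z + z)*3 + 6) = -6*((2*z)*3 + 6) = -6*(6*z + 6) = -6*(6 + 6*z) = -36 - 36*z)
(q(-20, 17) + (92 - 553)/(659 - 360))*E = ((-36 - 36*17) + (92 - 553)/(659 - 360))*3 = ((-36 - 612) - 461/299)*3 = (-648 - 461*1/299)*3 = (-648 - 461/299)*3 = -194213/299*3 = -582639/299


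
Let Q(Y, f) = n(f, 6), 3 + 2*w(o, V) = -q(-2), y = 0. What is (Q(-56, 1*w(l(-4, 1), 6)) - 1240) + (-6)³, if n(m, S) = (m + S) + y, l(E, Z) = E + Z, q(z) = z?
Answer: -2901/2 ≈ -1450.5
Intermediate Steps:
w(o, V) = -½ (w(o, V) = -3/2 + (-1*(-2))/2 = -3/2 + (½)*2 = -3/2 + 1 = -½)
n(m, S) = S + m (n(m, S) = (m + S) + 0 = (S + m) + 0 = S + m)
Q(Y, f) = 6 + f
(Q(-56, 1*w(l(-4, 1), 6)) - 1240) + (-6)³ = ((6 + 1*(-½)) - 1240) + (-6)³ = ((6 - ½) - 1240) - 216 = (11/2 - 1240) - 216 = -2469/2 - 216 = -2901/2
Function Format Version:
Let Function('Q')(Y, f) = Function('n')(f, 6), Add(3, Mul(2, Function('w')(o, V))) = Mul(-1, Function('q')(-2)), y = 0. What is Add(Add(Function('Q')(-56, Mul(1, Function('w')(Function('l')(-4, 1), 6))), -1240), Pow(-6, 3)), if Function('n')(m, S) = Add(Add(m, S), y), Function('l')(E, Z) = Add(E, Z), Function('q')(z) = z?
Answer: Rational(-2901, 2) ≈ -1450.5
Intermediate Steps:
Function('w')(o, V) = Rational(-1, 2) (Function('w')(o, V) = Add(Rational(-3, 2), Mul(Rational(1, 2), Mul(-1, -2))) = Add(Rational(-3, 2), Mul(Rational(1, 2), 2)) = Add(Rational(-3, 2), 1) = Rational(-1, 2))
Function('n')(m, S) = Add(S, m) (Function('n')(m, S) = Add(Add(m, S), 0) = Add(Add(S, m), 0) = Add(S, m))
Function('Q')(Y, f) = Add(6, f)
Add(Add(Function('Q')(-56, Mul(1, Function('w')(Function('l')(-4, 1), 6))), -1240), Pow(-6, 3)) = Add(Add(Add(6, Mul(1, Rational(-1, 2))), -1240), Pow(-6, 3)) = Add(Add(Add(6, Rational(-1, 2)), -1240), -216) = Add(Add(Rational(11, 2), -1240), -216) = Add(Rational(-2469, 2), -216) = Rational(-2901, 2)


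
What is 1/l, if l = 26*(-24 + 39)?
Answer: 1/390 ≈ 0.0025641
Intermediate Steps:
l = 390 (l = 26*15 = 390)
1/l = 1/390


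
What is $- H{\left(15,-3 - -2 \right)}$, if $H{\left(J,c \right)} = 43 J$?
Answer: $-645$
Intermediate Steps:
$- H{\left(15,-3 - -2 \right)} = - 43 \cdot 15 = \left(-1\right) 645 = -645$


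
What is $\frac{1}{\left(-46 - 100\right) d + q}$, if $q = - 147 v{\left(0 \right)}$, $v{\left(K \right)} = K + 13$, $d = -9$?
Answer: $- \frac{1}{597} \approx -0.001675$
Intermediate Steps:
$v{\left(K \right)} = 13 + K$
$q = -1911$ ($q = - 147 \left(13 + 0\right) = \left(-147\right) 13 = -1911$)
$\frac{1}{\left(-46 - 100\right) d + q} = \frac{1}{\left(-46 - 100\right) \left(-9\right) - 1911} = \frac{1}{\left(-146\right) \left(-9\right) - 1911} = \frac{1}{1314 - 1911} = \frac{1}{-597} = - \frac{1}{597}$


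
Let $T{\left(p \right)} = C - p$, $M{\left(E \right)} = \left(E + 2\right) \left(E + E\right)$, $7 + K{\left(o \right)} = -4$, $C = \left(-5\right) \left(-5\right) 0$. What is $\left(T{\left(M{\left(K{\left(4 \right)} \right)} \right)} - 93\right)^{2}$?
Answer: $84681$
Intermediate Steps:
$C = 0$ ($C = 25 \cdot 0 = 0$)
$K{\left(o \right)} = -11$ ($K{\left(o \right)} = -7 - 4 = -11$)
$M{\left(E \right)} = 2 E \left(2 + E\right)$ ($M{\left(E \right)} = \left(2 + E\right) 2 E = 2 E \left(2 + E\right)$)
$T{\left(p \right)} = - p$ ($T{\left(p \right)} = 0 - p = - p$)
$\left(T{\left(M{\left(K{\left(4 \right)} \right)} \right)} - 93\right)^{2} = \left(- 2 \left(-11\right) \left(2 - 11\right) - 93\right)^{2} = \left(- 2 \left(-11\right) \left(-9\right) - 93\right)^{2} = \left(\left(-1\right) 198 - 93\right)^{2} = \left(-198 - 93\right)^{2} = \left(-291\right)^{2} = 84681$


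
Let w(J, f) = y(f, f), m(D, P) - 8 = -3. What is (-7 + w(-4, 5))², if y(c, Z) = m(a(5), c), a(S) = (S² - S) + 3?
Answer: 4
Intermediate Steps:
a(S) = 3 + S² - S
m(D, P) = 5 (m(D, P) = 8 - 3 = 5)
y(c, Z) = 5
w(J, f) = 5
(-7 + w(-4, 5))² = (-7 + 5)² = (-2)² = 4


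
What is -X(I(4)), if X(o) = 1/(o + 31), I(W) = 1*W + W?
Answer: -1/39 ≈ -0.025641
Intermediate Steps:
I(W) = 2*W (I(W) = W + W = 2*W)
X(o) = 1/(31 + o)
-X(I(4)) = -1/(31 + 2*4) = -1/(31 + 8) = -1/39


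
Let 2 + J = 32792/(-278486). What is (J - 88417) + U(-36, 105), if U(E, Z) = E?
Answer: -12316755961/139243 ≈ -88455.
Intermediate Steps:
J = -294882/139243 (J = -2 + 32792/(-278486) = -2 + 32792*(-1/278486) = -2 - 16396/139243 = -294882/139243 ≈ -2.1178)
(J - 88417) + U(-36, 105) = (-294882/139243 - 88417) - 36 = -12311743213/139243 - 36 = -12316755961/139243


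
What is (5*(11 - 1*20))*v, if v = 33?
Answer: -1485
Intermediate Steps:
(5*(11 - 1*20))*v = (5*(11 - 1*20))*33 = (5*(11 - 20))*33 = (5*(-9))*33 = -45*33 = -1485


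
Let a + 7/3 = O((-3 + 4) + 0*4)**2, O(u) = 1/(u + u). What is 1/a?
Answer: -12/25 ≈ -0.48000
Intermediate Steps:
O(u) = 1/(2*u)
a = -25/12 (a = -7/3 + (1/(2*((-3 + 4) + 0*4)))**2 = -7/3 + (1/(2*(1 + 0)))**2 = -7/3 + ((1/2)/1)**2 = -7/3 + ((1/2)*1)**2 = -7/3 + (1/2)**2 = -7/3 + 1/4 = -25/12 ≈ -2.0833)
1/a = 1/(-25/12) = -12/25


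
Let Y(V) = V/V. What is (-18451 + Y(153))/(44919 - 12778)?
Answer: -18450/32141 ≈ -0.57403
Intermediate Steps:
Y(V) = 1
(-18451 + Y(153))/(44919 - 12778) = (-18451 + 1)/(44919 - 12778) = -18450/32141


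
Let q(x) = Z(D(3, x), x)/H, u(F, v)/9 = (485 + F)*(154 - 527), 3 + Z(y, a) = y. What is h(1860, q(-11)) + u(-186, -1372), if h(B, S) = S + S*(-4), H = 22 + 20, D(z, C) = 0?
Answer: -14052399/14 ≈ -1.0037e+6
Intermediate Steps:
Z(y, a) = -3 + y
u(F, v) = -1628145 - 3357*F (u(F, v) = 9*((485 + F)*(154 - 527)) = 9*((485 + F)*(-373)) = 9*(-180905 - 373*F) = -1628145 - 3357*F)
H = 42
q(x) = -1/14 (q(x) = (-3 + 0)/42 = -3*1/42 = -1/14)
h(B, S) = -3*S (h(B, S) = S - 4*S = -3*S)
h(1860, q(-11)) + u(-186, -1372) = -3*(-1/14) + (-1628145 - 3357*(-186)) = 3/14 + (-1628145 + 624402) = 3/14 - 1003743 = -14052399/14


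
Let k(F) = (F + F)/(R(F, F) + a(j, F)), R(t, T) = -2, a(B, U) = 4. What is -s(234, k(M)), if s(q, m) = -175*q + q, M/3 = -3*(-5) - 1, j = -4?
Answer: 40716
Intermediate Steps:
M = 42 (M = 3*(-3*(-5) - 1) = 3*(15 - 1) = 3*14 = 42)
k(F) = F (k(F) = (F + F)/(-2 + 4) = (2*F)/2 = (2*F)*(½) = F)
s(q, m) = -174*q
-s(234, k(M)) = -(-174)*234 = -1*(-40716) = 40716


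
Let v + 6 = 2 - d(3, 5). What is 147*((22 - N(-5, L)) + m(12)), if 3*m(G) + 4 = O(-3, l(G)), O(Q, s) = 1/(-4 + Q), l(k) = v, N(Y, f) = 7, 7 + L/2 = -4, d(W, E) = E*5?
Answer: 2002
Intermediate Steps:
d(W, E) = 5*E
L = -22 (L = -14 + 2*(-4) = -14 - 8 = -22)
v = -29 (v = -6 + (2 - 5*5) = -6 + (2 - 1*25) = -6 + (2 - 25) = -6 - 23 = -29)
l(k) = -29
m(G) = -29/21 (m(G) = -4/3 + 1/(3*(-4 - 3)) = -4/3 + (⅓)/(-7) = -4/3 + (⅓)*(-⅐) = -4/3 - 1/21 = -29/21)
147*((22 - N(-5, L)) + m(12)) = 147*((22 - 1*7) - 29/21) = 147*((22 - 7) - 29/21) = 147*(15 - 29/21) = 147*(286/21) = 2002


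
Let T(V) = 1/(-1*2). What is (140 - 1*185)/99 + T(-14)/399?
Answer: -4001/8778 ≈ -0.45580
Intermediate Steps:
T(V) = -½ (T(V) = 1/(-2) = -½)
(140 - 1*185)/99 + T(-14)/399 = (140 - 1*185)/99 - ½/399 = (140 - 185)*(1/99) - ½*1/399 = -45*1/99 - 1/798 = -5/11 - 1/798 = -4001/8778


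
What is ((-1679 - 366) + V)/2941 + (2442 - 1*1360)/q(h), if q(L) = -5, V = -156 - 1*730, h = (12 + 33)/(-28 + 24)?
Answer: -3196817/14705 ≈ -217.40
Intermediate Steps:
h = -45/4 (h = 45/(-4) = 45*(-¼) = -45/4 ≈ -11.250)
V = -886 (V = -156 - 730 = -886)
((-1679 - 366) + V)/2941 + (2442 - 1*1360)/q(h) = ((-1679 - 366) - 886)/2941 + (2442 - 1*1360)/(-5) = (-2045 - 886)*(1/2941) + (2442 - 1360)*(-⅕) = -2931*1/2941 + 1082*(-⅕) = -2931/2941 - 1082/5 = -3196817/14705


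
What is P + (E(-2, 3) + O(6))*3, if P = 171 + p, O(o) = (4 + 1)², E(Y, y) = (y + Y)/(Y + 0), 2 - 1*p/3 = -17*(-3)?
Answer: 195/2 ≈ 97.500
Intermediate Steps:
p = -147 (p = 6 - (-51)*(-3) = 6 - 3*51 = 6 - 153 = -147)
E(Y, y) = (Y + y)/Y
O(o) = 25 (O(o) = 5² = 25)
P = 24 (P = 171 - 147 = 24)
P + (E(-2, 3) + O(6))*3 = 24 + ((-2 + 3)/(-2) + 25)*3 = 24 + (-½*1 + 25)*3 = 24 + (-½ + 25)*3 = 24 + (49/2)*3 = 24 + 147/2 = 195/2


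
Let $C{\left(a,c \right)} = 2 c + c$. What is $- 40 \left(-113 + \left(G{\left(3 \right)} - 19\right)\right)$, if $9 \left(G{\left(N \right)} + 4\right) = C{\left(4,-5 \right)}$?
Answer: $\frac{16520}{3} \approx 5506.7$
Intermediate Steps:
$C{\left(a,c \right)} = 3 c$
$G{\left(N \right)} = - \frac{17}{3}$ ($G{\left(N \right)} = -4 + \frac{3 \left(-5\right)}{9} = -4 + \frac{1}{9} \left(-15\right) = -4 - \frac{5}{3} = - \frac{17}{3}$)
$- 40 \left(-113 + \left(G{\left(3 \right)} - 19\right)\right) = - 40 \left(-113 - \frac{74}{3}\right) = \left(-40\right) \left(- \frac{413}{3}\right) = \frac{16520}{3}$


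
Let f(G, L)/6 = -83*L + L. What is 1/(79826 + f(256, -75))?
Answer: 1/116726 ≈ 8.5671e-6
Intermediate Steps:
f(G, L) = -492*L (f(G, L) = 6*(-83*L + L) = 6*(-82*L) = -492*L)
1/(79826 + f(256, -75)) = 1/(79826 - 492*(-75)) = 1/(79826 + 36900) = 1/116726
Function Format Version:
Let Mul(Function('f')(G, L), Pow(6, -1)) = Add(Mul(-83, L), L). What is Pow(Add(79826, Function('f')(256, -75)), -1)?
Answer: Rational(1, 116726) ≈ 8.5671e-6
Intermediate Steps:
Function('f')(G, L) = Mul(-492, L) (Function('f')(G, L) = Mul(6, Add(Mul(-83, L), L)) = Mul(6, Mul(-82, L)) = Mul(-492, L))
Pow(Add(79826, Function('f')(256, -75)), -1) = Pow(Add(79826, Mul(-492, -75)), -1) = Pow(Add(79826, 36900), -1) = Pow(116726, -1) = Rational(1, 116726)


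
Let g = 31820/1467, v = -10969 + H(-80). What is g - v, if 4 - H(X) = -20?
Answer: 16088135/1467 ≈ 10967.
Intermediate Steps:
H(X) = 24 (H(X) = 4 - 1*(-20) = 4 + 20 = 24)
v = -10945 (v = -10969 + 24 = -10945)
g = 31820/1467 (g = 31820*(1/1467) = 31820/1467 ≈ 21.691)
g - v = 31820/1467 - 1*(-10945) = 31820/1467 + 10945 = 16088135/1467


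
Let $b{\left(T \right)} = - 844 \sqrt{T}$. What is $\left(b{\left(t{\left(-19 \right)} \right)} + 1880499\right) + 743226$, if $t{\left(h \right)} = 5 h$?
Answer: $2623725 - 844 i \sqrt{95} \approx 2.6237 \cdot 10^{6} - 8226.3 i$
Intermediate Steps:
$\left(b{\left(t{\left(-19 \right)} \right)} + 1880499\right) + 743226 = \left(- 844 \sqrt{5 \left(-19\right)} + 1880499\right) + 743226 = \left(- 844 \sqrt{-95} + 1880499\right) + 743226 = \left(- 844 i \sqrt{95} + 1880499\right) + 743226 = \left(1880499 - 844 i \sqrt{95}\right) + 743226 = 2623725 - 844 i \sqrt{95}$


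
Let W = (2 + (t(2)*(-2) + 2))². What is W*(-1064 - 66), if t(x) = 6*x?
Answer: -452000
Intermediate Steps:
W = 400 (W = (2 + ((6*2)*(-2) + 2))² = (2 + (12*(-2) + 2))² = (2 + (-24 + 2))² = (2 - 22)² = (-20)² = 400)
W*(-1064 - 66) = 400*(-1064 - 66) = 400*(-1130) = -452000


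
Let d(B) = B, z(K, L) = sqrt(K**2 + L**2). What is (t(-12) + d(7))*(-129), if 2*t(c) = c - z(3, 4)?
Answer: 387/2 ≈ 193.50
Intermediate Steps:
t(c) = -5/2 + c/2 (t(c) = (c - sqrt(3**2 + 4**2))/2 = (c - sqrt(9 + 16))/2 = (c - sqrt(25))/2 = (c - 1*5)/2 = (c - 5)/2 = (-5 + c)/2 = -5/2 + c/2)
(t(-12) + d(7))*(-129) = ((-5/2 + (1/2)*(-12)) + 7)*(-129) = ((-5/2 - 6) + 7)*(-129) = (-17/2 + 7)*(-129) = -3/2*(-129) = 387/2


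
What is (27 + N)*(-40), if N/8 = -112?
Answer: 34760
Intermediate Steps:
N = -896 (N = 8*(-112) = -896)
(27 + N)*(-40) = (27 - 896)*(-40) = -869*(-40) = 34760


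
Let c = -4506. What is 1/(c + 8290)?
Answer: 1/3784 ≈ 0.00026427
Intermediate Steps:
1/(c + 8290) = 1/(-4506 + 8290) = 1/3784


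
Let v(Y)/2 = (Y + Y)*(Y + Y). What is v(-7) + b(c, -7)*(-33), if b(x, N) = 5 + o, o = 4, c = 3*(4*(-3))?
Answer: 95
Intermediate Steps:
c = -36 (c = 3*(-12) = -36)
v(Y) = 8*Y² (v(Y) = 2*((Y + Y)*(Y + Y)) = 2*((2*Y)*(2*Y)) = 2*(4*Y²) = 8*Y²)
b(x, N) = 9 (b(x, N) = 5 + 4 = 9)
v(-7) + b(c, -7)*(-33) = 8*(-7)² + 9*(-33) = 8*49 - 297 = 392 - 297 = 95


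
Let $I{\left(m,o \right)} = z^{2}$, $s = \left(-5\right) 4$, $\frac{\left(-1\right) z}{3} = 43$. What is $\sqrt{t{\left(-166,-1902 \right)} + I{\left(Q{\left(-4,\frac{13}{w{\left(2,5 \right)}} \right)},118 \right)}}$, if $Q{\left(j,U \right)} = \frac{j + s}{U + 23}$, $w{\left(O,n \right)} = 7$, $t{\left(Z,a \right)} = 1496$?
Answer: $\sqrt{18137} \approx 134.67$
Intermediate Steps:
$z = -129$ ($z = \left(-3\right) 43 = -129$)
$s = -20$
$Q{\left(j,U \right)} = \frac{-20 + j}{23 + U}$ ($Q{\left(j,U \right)} = \frac{j - 20}{U + 23} = \frac{-20 + j}{23 + U}$)
$I{\left(m,o \right)} = 16641$ ($I{\left(m,o \right)} = \left(-129\right)^{2} = 16641$)
$\sqrt{t{\left(-166,-1902 \right)} + I{\left(Q{\left(-4,\frac{13}{w{\left(2,5 \right)}} \right)},118 \right)}} = \sqrt{1496 + 16641} = \sqrt{18137}$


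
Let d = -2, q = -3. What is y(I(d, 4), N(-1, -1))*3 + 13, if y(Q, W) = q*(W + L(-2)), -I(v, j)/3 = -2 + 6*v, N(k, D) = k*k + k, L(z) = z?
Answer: 31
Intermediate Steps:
N(k, D) = k + k² (N(k, D) = k² + k = k + k²)
I(v, j) = 6 - 18*v (I(v, j) = -3*(-2 + 6*v) = 6 - 18*v)
y(Q, W) = 6 - 3*W (y(Q, W) = -3*(W - 2) = -3*(-2 + W) = 6 - 3*W)
y(I(d, 4), N(-1, -1))*3 + 13 = (6 - (-3)*(1 - 1))*3 + 13 = (6 - (-3)*0)*3 + 13 = (6 - 3*0)*3 + 13 = (6 + 0)*3 + 13 = 6*3 + 13 = 18 + 13 = 31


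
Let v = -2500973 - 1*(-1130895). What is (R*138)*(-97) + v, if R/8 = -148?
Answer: 14478946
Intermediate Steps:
R = -1184 (R = 8*(-148) = -1184)
v = -1370078 (v = -2500973 + 1130895 = -1370078)
(R*138)*(-97) + v = -1184*138*(-97) - 1370078 = -163392*(-97) - 1370078 = 15849024 - 1370078 = 14478946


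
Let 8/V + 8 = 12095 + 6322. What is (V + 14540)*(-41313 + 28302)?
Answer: -3482613619548/18409 ≈ -1.8918e+8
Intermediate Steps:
V = 8/18409 (V = 8/(-8 + (12095 + 6322)) = 8/(-8 + 18417) = 8/18409 ≈ 0.00043457)
(V + 14540)*(-41313 + 28302) = (8/18409 + 14540)*(-41313 + 28302) = (267666868/18409)*(-13011) = -3482613619548/18409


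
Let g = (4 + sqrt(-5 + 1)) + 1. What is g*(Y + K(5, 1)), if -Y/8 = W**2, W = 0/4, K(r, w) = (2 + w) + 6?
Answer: 45 + 18*I ≈ 45.0 + 18.0*I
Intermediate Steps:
K(r, w) = 8 + w
g = 5 + 2*I (g = (4 + sqrt(-4)) + 1 = (4 + 2*I) + 1 = 5 + 2*I ≈ 5.0 + 2.0*I)
W = 0 (W = 0*(1/4) = 0)
Y = 0 (Y = -8*0**2 = -8*0 = 0)
g*(Y + K(5, 1)) = (5 + 2*I)*(0 + (8 + 1)) = (5 + 2*I)*(0 + 9) = (5 + 2*I)*9 = 45 + 18*I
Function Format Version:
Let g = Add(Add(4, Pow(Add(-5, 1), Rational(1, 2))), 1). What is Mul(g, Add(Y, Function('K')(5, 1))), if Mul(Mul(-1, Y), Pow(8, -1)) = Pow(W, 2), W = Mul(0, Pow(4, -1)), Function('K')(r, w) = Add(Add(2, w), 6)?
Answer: Add(45, Mul(18, I)) ≈ Add(45.000, Mul(18.000, I))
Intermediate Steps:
Function('K')(r, w) = Add(8, w)
g = Add(5, Mul(2, I)) (g = Add(Add(4, Pow(-4, Rational(1, 2))), 1) = Add(Add(4, Mul(2, I)), 1) = Add(5, Mul(2, I)) ≈ Add(5.0000, Mul(2.0000, I)))
W = 0 (W = Mul(0, Rational(1, 4)) = 0)
Y = 0 (Y = Mul(-8, Pow(0, 2)) = Mul(-8, 0) = 0)
Mul(g, Add(Y, Function('K')(5, 1))) = Mul(Add(5, Mul(2, I)), Add(0, Add(8, 1))) = Mul(Add(5, Mul(2, I)), Add(0, 9)) = Mul(Add(5, Mul(2, I)), 9) = Add(45, Mul(18, I))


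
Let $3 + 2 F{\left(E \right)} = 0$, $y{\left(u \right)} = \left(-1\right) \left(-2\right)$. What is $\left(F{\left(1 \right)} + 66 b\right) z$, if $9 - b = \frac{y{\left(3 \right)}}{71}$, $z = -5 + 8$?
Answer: $\frac{251613}{142} \approx 1771.9$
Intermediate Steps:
$y{\left(u \right)} = 2$
$F{\left(E \right)} = - \frac{3}{2}$ ($F{\left(E \right)} = - \frac{3}{2} + \frac{1}{2} \cdot 0 = - \frac{3}{2} + 0 = - \frac{3}{2}$)
$z = 3$
$b = \frac{637}{71}$ ($b = 9 - \frac{2}{71} = \frac{637}{71} \approx 8.9718$)
$\left(F{\left(1 \right)} + 66 b\right) z = \left(- \frac{3}{2} + 66 \cdot \frac{637}{71}\right) 3 = \left(- \frac{3}{2} + \frac{42042}{71}\right) 3 = \frac{83871}{142} \cdot 3 = \frac{251613}{142}$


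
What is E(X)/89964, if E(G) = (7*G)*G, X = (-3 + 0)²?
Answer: 3/476 ≈ 0.0063025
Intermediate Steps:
X = 9 (X = (-3)² = 9)
E(G) = 7*G²
E(X)/89964 = (7*9²)/89964 = (7*81)*(1/89964) = 567*(1/89964) = 3/476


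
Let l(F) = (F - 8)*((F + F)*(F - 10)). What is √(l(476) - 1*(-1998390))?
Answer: √209618166 ≈ 14478.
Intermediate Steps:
l(F) = 2*F*(-10 + F)*(-8 + F) (l(F) = (-8 + F)*((2*F)*(-10 + F)) = (-8 + F)*(2*F*(-10 + F)) = 2*F*(-10 + F)*(-8 + F))
√(l(476) - 1*(-1998390)) = √(2*476*(80 + 476² - 18*476) - 1*(-1998390)) = √(2*476*(80 + 226576 - 8568) + 1998390) = √(2*476*218088 + 1998390) = √(207619776 + 1998390) = √209618166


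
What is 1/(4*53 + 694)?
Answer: 1/906 ≈ 0.0011038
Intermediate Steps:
1/(4*53 + 694) = 1/(212 + 694) = 1/906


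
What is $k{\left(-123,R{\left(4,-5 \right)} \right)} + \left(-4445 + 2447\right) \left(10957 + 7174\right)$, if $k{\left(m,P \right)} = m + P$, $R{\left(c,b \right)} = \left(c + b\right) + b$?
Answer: $-36225867$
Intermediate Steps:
$R{\left(c,b \right)} = c + 2 b$ ($R{\left(c,b \right)} = \left(b + c\right) + b = c + 2 b$)
$k{\left(m,P \right)} = P + m$
$k{\left(-123,R{\left(4,-5 \right)} \right)} + \left(-4445 + 2447\right) \left(10957 + 7174\right) = \left(\left(4 + 2 \left(-5\right)\right) - 123\right) + \left(-4445 + 2447\right) \left(10957 + 7174\right) = \left(\left(4 - 10\right) - 123\right) - 36225738 = \left(-6 - 123\right) - 36225738 = -129 - 36225738 = -36225867$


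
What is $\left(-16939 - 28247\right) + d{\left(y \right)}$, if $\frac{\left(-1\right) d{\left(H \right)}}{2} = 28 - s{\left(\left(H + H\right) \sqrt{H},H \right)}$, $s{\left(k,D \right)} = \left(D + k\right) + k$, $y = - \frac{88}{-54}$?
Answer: $- \frac{1221446}{27} + \frac{704 \sqrt{33}}{243} \approx -45222.0$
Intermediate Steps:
$y = \frac{44}{27}$ ($y = \left(-88\right) \left(- \frac{1}{54}\right) = \frac{44}{27} \approx 1.6296$)
$s{\left(k,D \right)} = D + 2 k$
$d{\left(H \right)} = -56 + 2 H + 8 H^{\frac{3}{2}}$ ($d{\left(H \right)} = - 2 \left(28 - \left(H + 2 \left(H + H\right) \sqrt{H}\right)\right) = - 2 \left(28 - \left(H + 2 \cdot 2 H \sqrt{H}\right)\right) = - 2 \left(28 - \left(H + 2 \cdot 2 H^{\frac{3}{2}}\right)\right) = - 2 \left(28 - \left(H + 4 H^{\frac{3}{2}}\right)\right) = - 2 \left(28 - H - 4 H^{\frac{3}{2}}\right) = -56 + 2 H + 8 H^{\frac{3}{2}}$)
$\left(-16939 - 28247\right) + d{\left(y \right)} = \left(-16939 - 28247\right) + \left(-56 + 2 \cdot \frac{44}{27} + 8 \left(\frac{44}{27}\right)^{\frac{3}{2}}\right) = -45186 + \left(-56 + \frac{88}{27} + 8 \frac{88 \sqrt{33}}{243}\right) = -45186 + \left(-56 + \frac{88}{27} + \frac{704 \sqrt{33}}{243}\right) = -45186 - \left(\frac{1424}{27} - \frac{704 \sqrt{33}}{243}\right) = - \frac{1221446}{27} + \frac{704 \sqrt{33}}{243}$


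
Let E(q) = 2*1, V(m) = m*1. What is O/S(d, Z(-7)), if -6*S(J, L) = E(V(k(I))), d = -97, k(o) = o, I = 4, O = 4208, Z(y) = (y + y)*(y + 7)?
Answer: -12624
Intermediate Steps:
Z(y) = 2*y*(7 + y) (Z(y) = (2*y)*(7 + y) = 2*y*(7 + y))
V(m) = m
E(q) = 2
S(J, L) = -⅓ (S(J, L) = -⅙*2 = -⅓)
O/S(d, Z(-7)) = 4208/(-⅓) = 4208*(-3) = -12624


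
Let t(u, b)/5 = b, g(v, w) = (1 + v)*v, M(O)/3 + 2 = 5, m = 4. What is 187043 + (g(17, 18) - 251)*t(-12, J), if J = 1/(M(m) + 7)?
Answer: 2992963/16 ≈ 1.8706e+5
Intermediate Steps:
M(O) = 9 (M(O) = -6 + 3*5 = -6 + 15 = 9)
J = 1/16 (J = 1/(9 + 7) = 1/16 ≈ 0.062500)
g(v, w) = v*(1 + v)
t(u, b) = 5*b
187043 + (g(17, 18) - 251)*t(-12, J) = 187043 + (17*(1 + 17) - 251)*(5*(1/16)) = 187043 + (17*18 - 251)*(5/16) = 187043 + (306 - 251)*(5/16) = 187043 + 55*(5/16) = 187043 + 275/16 = 2992963/16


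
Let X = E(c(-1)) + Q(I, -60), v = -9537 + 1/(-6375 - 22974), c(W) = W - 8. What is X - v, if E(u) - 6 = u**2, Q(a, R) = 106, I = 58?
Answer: 285565771/29349 ≈ 9730.0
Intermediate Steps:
c(W) = -8 + W
E(u) = 6 + u**2
v = -279901414/29349 (v = -9537 + 1/(-29349) = -9537 - 1/29349 = -279901414/29349 ≈ -9537.0)
X = 193 (X = (6 + (-8 - 1)**2) + 106 = (6 + (-9)**2) + 106 = (6 + 81) + 106 = 87 + 106 = 193)
X - v = 193 - 1*(-279901414/29349) = 193 + 279901414/29349 = 285565771/29349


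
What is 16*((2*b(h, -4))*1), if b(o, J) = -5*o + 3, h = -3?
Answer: 576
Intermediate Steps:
b(o, J) = 3 - 5*o
16*((2*b(h, -4))*1) = 16*((2*(3 - 5*(-3)))*1) = 16*((2*(3 + 15))*1) = 16*((2*18)*1) = 16*(36*1) = 16*36 = 576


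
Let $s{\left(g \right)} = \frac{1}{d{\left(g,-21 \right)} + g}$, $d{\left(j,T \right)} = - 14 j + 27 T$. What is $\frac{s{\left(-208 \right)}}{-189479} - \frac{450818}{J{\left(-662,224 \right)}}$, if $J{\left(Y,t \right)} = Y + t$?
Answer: $\frac{91271851073588}{88676740437} \approx 1029.3$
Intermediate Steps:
$s{\left(g \right)} = \frac{1}{-567 - 13 g}$ ($s{\left(g \right)} = \frac{1}{\left(- 14 g + 27 \left(-21\right)\right) + g} = \frac{1}{\left(- 14 g - 567\right) + g} = \frac{1}{\left(-567 - 14 g\right) + g} = \frac{1}{-567 - 13 g}$)
$\frac{s{\left(-208 \right)}}{-189479} - \frac{450818}{J{\left(-662,224 \right)}} = \frac{\left(-1\right) \frac{1}{567 + 13 \left(-208\right)}}{-189479} - \frac{450818}{-662 + 224} = - \frac{1}{567 - 2704} \left(- \frac{1}{189479}\right) - \frac{450818}{-438} = - \frac{1}{-2137} \left(- \frac{1}{189479}\right) - - \frac{225409}{219} = \left(-1\right) \left(- \frac{1}{2137}\right) \left(- \frac{1}{189479}\right) + \frac{225409}{219} = \frac{1}{2137} \left(- \frac{1}{189479}\right) + \frac{225409}{219} = - \frac{1}{404916623} + \frac{225409}{219} = \frac{91271851073588}{88676740437}$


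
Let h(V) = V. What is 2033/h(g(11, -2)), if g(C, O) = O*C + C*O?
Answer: -2033/44 ≈ -46.205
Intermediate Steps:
g(C, O) = 2*C*O (g(C, O) = C*O + C*O = 2*C*O)
2033/h(g(11, -2)) = 2033/((2*11*(-2))) = 2033/(-44) = 2033*(-1/44) = -2033/44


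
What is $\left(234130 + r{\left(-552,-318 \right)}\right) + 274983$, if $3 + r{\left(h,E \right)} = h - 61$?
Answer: $508497$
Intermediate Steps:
$r{\left(h,E \right)} = -64 + h$ ($r{\left(h,E \right)} = -3 + \left(h - 61\right) = -3 + \left(-61 + h\right) = -64 + h$)
$\left(234130 + r{\left(-552,-318 \right)}\right) + 274983 = \left(234130 - 616\right) + 274983 = 233514 + 274983 = 508497$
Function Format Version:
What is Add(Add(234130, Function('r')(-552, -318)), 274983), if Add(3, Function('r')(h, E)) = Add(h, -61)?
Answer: 508497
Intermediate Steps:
Function('r')(h, E) = Add(-64, h) (Function('r')(h, E) = Add(-3, Add(h, -61)) = Add(-3, Add(-61, h)) = Add(-64, h))
Add(Add(234130, Function('r')(-552, -318)), 274983) = Add(Add(234130, Add(-64, -552)), 274983) = Add(Add(234130, -616), 274983) = Add(233514, 274983) = 508497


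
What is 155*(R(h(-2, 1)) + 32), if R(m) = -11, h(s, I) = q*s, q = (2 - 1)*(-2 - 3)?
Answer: 3255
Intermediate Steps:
q = -5 (q = 1*(-5) = -5)
h(s, I) = -5*s
155*(R(h(-2, 1)) + 32) = 155*(-11 + 32) = 155*21 = 3255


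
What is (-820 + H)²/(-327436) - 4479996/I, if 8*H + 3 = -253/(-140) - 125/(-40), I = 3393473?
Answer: -18802649647111771913/5575282282104012800 ≈ -3.3725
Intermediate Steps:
H = 541/2240 (H = -3/8 + (-253/(-140) - 125/(-40))/8 = -3/8 + (-253*(-1/140) - 125*(-1/40))/8 = -3/8 + (253/140 + 25/8)/8 = -3/8 + (⅛)*(1381/280) = -3/8 + 1381/2240 = 541/2240 ≈ 0.24152)
(-820 + H)²/(-327436) - 4479996/I = (-820 + 541/2240)²/(-327436) - 4479996/3393473 = (-1836259/2240)²*(-1/327436) - 4479996*1/3393473 = (3371847115081/5017600)*(-1/327436) - 4479996/3393473 = -3371847115081/1642942873600 - 4479996/3393473 = -18802649647111771913/5575282282104012800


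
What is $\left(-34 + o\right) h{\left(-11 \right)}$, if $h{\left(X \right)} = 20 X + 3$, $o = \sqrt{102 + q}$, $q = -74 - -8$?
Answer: $6076$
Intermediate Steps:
$q = -66$ ($q = -74 + 8 = -66$)
$o = 6$ ($o = \sqrt{102 - 66} = \sqrt{36} = 6$)
$h{\left(X \right)} = 3 + 20 X$
$\left(-34 + o\right) h{\left(-11 \right)} = \left(-34 + 6\right) \left(3 + 20 \left(-11\right)\right) = - 28 \left(3 - 220\right) = \left(-28\right) \left(-217\right) = 6076$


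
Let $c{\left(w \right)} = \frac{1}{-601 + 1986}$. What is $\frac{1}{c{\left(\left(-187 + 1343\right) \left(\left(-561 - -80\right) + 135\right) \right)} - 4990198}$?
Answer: $- \frac{1385}{6911424229} \approx -2.0039 \cdot 10^{-7}$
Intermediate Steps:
$c{\left(w \right)} = \frac{1}{1385}$
$\frac{1}{c{\left(\left(-187 + 1343\right) \left(\left(-561 - -80\right) + 135\right) \right)} - 4990198} = \frac{1}{\frac{1}{1385} - 4990198} = \frac{1}{- \frac{6911424229}{1385}} = - \frac{1385}{6911424229}$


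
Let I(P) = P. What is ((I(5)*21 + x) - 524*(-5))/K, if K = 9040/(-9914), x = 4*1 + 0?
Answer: -13527653/4520 ≈ -2992.8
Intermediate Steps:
x = 4 (x = 4 + 0 = 4)
K = -4520/4957 (K = 9040*(-1/9914) = -4520/4957 ≈ -0.91184)
((I(5)*21 + x) - 524*(-5))/K = ((5*21 + 4) - 524*(-5))/(-4520/4957) = ((105 + 4) - 1*(-2620))*(-4957/4520) = (109 + 2620)*(-4957/4520) = 2729*(-4957/4520) = -13527653/4520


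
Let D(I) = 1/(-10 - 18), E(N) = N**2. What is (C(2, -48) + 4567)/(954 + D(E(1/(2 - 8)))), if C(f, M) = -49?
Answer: 126504/26711 ≈ 4.7360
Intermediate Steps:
D(I) = -1/28 (D(I) = 1/(-28) = -1/28)
(C(2, -48) + 4567)/(954 + D(E(1/(2 - 8)))) = (-49 + 4567)/(954 - 1/28) = 4518/(26711/28) = 4518*(28/26711) = 126504/26711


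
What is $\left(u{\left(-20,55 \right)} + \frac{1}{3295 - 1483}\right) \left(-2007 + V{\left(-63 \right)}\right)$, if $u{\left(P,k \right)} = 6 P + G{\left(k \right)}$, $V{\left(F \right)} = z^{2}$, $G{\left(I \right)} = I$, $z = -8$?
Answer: $\frac{228844597}{1812} \approx 1.2629 \cdot 10^{5}$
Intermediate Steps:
$V{\left(F \right)} = 64$ ($V{\left(F \right)} = \left(-8\right)^{2} = 64$)
$u{\left(P,k \right)} = k + 6 P$ ($u{\left(P,k \right)} = 6 P + k = k + 6 P$)
$\left(u{\left(-20,55 \right)} + \frac{1}{3295 - 1483}\right) \left(-2007 + V{\left(-63 \right)}\right) = \left(\left(55 + 6 \left(-20\right)\right) + \frac{1}{3295 - 1483}\right) \left(-2007 + 64\right) = \left(\left(55 - 120\right) + \frac{1}{1812}\right) \left(-1943\right) = \left(-65 + \frac{1}{1812}\right) \left(-1943\right) = \left(- \frac{117779}{1812}\right) \left(-1943\right) = \frac{228844597}{1812}$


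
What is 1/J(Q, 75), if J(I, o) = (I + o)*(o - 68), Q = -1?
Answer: 1/518 ≈ 0.0019305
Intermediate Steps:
J(I, o) = (-68 + o)*(I + o) (J(I, o) = (I + o)*(-68 + o) = (-68 + o)*(I + o))
1/J(Q, 75) = 1/(75² - 68*(-1) - 68*75 - 1*75) = 1/(5625 + 68 - 5100 - 75) = 1/518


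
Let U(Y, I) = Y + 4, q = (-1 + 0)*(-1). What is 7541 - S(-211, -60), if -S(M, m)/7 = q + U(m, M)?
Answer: 7156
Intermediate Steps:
q = 1 (q = -1*(-1) = 1)
U(Y, I) = 4 + Y
S(M, m) = -35 - 7*m (S(M, m) = -7*(1 + (4 + m)) = -7*(5 + m) = -35 - 7*m)
7541 - S(-211, -60) = 7541 - (-35 - 7*(-60)) = 7541 - (-35 + 420) = 7541 - 1*385 = 7541 - 385 = 7156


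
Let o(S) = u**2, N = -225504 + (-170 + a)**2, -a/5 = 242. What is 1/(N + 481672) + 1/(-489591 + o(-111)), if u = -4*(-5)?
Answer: -1671377/1056930420488 ≈ -1.5813e-6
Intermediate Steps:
a = -1210 (a = -5*242 = -1210)
N = 1678896 (N = -225504 + (-170 - 1210)**2 = -225504 + (-1380)**2 = -225504 + 1904400 = 1678896)
u = 20
o(S) = 400 (o(S) = 20**2 = 400)
1/(N + 481672) + 1/(-489591 + o(-111)) = 1/(1678896 + 481672) + 1/(-489591 + 400) = 1/2160568 + 1/(-489191) = 1/2160568 - 1/489191 = -1671377/1056930420488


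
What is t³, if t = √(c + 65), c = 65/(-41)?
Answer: 26000*√1066/1681 ≈ 504.99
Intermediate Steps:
c = -65/41 (c = 65*(-1/41) = -65/41 ≈ -1.5854)
t = 10*√1066/41 (t = √(-65/41 + 65) = √(2600/41) = 10*√1066/41 ≈ 7.9633)
t³ = (10*√1066/41)³ = 26000*√1066/1681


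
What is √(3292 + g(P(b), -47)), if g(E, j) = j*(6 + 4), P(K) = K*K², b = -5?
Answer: √2822 ≈ 53.122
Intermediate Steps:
P(K) = K³
g(E, j) = 10*j (g(E, j) = j*10 = 10*j)
√(3292 + g(P(b), -47)) = √(3292 + 10*(-47)) = √(3292 - 470) = √2822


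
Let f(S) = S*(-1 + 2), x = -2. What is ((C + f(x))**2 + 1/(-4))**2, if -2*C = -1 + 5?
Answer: 3969/16 ≈ 248.06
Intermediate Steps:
C = -2 (C = -(-1 + 5)/2 = -1/2*4 = -2)
f(S) = S (f(S) = S*1 = S)
((C + f(x))**2 + 1/(-4))**2 = ((-2 - 2)**2 + 1/(-4))**2 = ((-4)**2 - 1/4)**2 = (16 - 1/4)**2 = (63/4)**2 = 3969/16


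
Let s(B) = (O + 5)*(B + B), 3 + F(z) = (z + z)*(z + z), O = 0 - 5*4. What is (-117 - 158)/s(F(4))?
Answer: 55/366 ≈ 0.15027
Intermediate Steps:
O = -20 (O = 0 - 20 = -20)
F(z) = -3 + 4*z² (F(z) = -3 + (z + z)*(z + z) = -3 + (2*z)*(2*z) = -3 + 4*z²)
s(B) = -30*B (s(B) = (-20 + 5)*(B + B) = -30*B)
(-117 - 158)/s(F(4)) = (-117 - 158)/((-30*(-3 + 4*4²))) = -275*(-1/(30*(-3 + 4*16))) = -275*(-1/(30*(-3 + 64))) = -275/((-30*61)) = -275/(-1830) = -275*(-1/1830) = 55/366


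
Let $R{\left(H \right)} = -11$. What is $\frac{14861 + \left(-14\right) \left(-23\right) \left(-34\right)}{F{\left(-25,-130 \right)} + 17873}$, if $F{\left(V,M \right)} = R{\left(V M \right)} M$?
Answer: $\frac{3913}{19303} \approx 0.20271$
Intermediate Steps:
$F{\left(V,M \right)} = - 11 M$
$\frac{14861 + \left(-14\right) \left(-23\right) \left(-34\right)}{F{\left(-25,-130 \right)} + 17873} = \frac{14861 + \left(-14\right) \left(-23\right) \left(-34\right)}{\left(-11\right) \left(-130\right) + 17873} = \frac{14861 + 322 \left(-34\right)}{1430 + 17873} = \frac{14861 - 10948}{19303} = 3913 \cdot \frac{1}{19303} = \frac{3913}{19303}$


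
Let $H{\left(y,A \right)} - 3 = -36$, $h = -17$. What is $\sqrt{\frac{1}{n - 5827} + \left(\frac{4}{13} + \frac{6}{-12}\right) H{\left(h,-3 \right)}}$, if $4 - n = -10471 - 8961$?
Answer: $\frac{\sqrt{794538139174}}{353834} \approx 2.5192$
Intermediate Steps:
$H{\left(y,A \right)} = -33$ ($H{\left(y,A \right)} = 3 - 36 = -33$)
$n = 19436$ ($n = 4 - \left(-10471 - 8961\right) = 4 - -19432 = 4 + 19432 = 19436$)
$\sqrt{\frac{1}{n - 5827} + \left(\frac{4}{13} + \frac{6}{-12}\right) H{\left(h,-3 \right)}} = \sqrt{\frac{1}{19436 - 5827} + \left(\frac{4}{13} + \frac{6}{-12}\right) \left(-33\right)} = \sqrt{\frac{1}{13609} + \left(4 \cdot \frac{1}{13} + 6 \left(- \frac{1}{12}\right)\right) \left(-33\right)} = \sqrt{\frac{1}{13609} + \left(\frac{4}{13} - \frac{1}{2}\right) \left(-33\right)} = \sqrt{\frac{1}{13609} - - \frac{165}{26}} = \sqrt{\frac{1}{13609} + \frac{165}{26}} = \sqrt{\frac{2245511}{353834}} = \frac{\sqrt{794538139174}}{353834}$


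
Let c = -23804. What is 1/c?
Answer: -1/23804 ≈ -4.2010e-5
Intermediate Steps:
1/c = 1/(-23804) = -1/23804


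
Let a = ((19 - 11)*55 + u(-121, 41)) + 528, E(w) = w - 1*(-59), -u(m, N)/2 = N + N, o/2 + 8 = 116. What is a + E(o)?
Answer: 1079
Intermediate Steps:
o = 216 (o = -16 + 2*116 = -16 + 232 = 216)
u(m, N) = -4*N (u(m, N) = -2*(N + N) = -4*N)
E(w) = 59 + w (E(w) = w + 59 = 59 + w)
a = 804 (a = ((19 - 11)*55 - 4*41) + 528 = (8*55 - 164) + 528 = (440 - 164) + 528 = 276 + 528 = 804)
a + E(o) = 804 + (59 + 216) = 804 + 275 = 1079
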